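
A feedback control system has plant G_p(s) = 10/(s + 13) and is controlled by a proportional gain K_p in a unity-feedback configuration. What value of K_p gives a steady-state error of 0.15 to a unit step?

The loop is type 0, so e_ss(step) = 1/(1 + K_pos) with K_pos = K_p·G_p(0).
G_p(0) = 0.7692. Require 1/(1 + K_p·0.7692) = 0.15, so 1 + 0.7692·K_p = 6.667.
K_p = (6.667 − 1)/0.7692 = 7.37.

K_p = 7.37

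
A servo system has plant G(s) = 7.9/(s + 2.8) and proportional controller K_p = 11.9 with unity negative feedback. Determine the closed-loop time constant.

Closed-loop transfer function: T(s) = K_p·G(s)/(1 + K_p·G(s)) = 94.01/(s + 2.8 + 94.01) = 94.01/(s + 96.81).
Time constant τ = 1/96.81 = 0.0103 s.

τ = 0.0103 s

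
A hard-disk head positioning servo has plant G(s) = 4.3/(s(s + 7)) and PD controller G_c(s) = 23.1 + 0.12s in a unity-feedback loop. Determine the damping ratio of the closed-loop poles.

Forward path: (23.1 + 0.12s)·4.3/(s(s+7)). The closed-loop characteristic equation is s² + (7 + 4.3·0.12)s + 4.3·23.1 = 0.
That is s² + 7.516s + 99.33 = 0, so ω_n = 9.966 rad/s and ζ = 7.516/(2·9.966) = 0.3771.

ζ = 0.377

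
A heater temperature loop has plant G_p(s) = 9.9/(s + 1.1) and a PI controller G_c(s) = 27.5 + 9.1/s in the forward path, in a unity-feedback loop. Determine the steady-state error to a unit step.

The open loop G_c(s)G_p(s) has a pole at the origin (type 1), so the static position error constant is infinite and e_ss = 1/(1+∞) = 0.

0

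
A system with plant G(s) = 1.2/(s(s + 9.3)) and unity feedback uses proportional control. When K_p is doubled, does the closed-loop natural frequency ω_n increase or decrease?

increase

ω_n = √(1.2·K_p), which grows with K_p.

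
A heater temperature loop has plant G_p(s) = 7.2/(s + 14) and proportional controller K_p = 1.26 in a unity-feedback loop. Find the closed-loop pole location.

s = -23.07

Closed-loop transfer function: T(s) = K_p·G_p(s)/(1 + K_p·G_p(s)) = 9.072/(s + 14 + 9.072) = 9.072/(s + 23.07).
The closed-loop pole is at s = −23.07.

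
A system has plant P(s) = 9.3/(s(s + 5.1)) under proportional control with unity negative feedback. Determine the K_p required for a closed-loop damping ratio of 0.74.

Closed-loop characteristic equation: s² + 5.1s + K_p·9.3 = 0.
So ω_n = √(9.3K_p) and 2ζω_n = 5.1, giving ζ = 5.1/(2√(9.3K_p)).
Setting ζ = 0.74: √(9.3K_p) = 5.1/(2·0.74) = 3.446, so K_p = 11.87/9.3 = 1.28.

K_p = 1.28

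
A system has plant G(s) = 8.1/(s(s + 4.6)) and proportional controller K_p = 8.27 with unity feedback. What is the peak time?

From 1 + K_pG(s) = 0: s² + 4.6s + 66.99 = 0 ⇒ ω_n = 8.185, ζ = 0.281.
Damped frequency ω_d = ω_n√(1−ζ²) = 7.855 rad/s, so peak time T_p = π/ω_d = 0.4 s.

T_p = 0.4 s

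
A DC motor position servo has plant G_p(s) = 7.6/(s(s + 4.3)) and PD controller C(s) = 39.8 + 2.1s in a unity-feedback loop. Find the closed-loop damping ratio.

Forward path: (39.8 + 2.1s)·7.6/(s(s+4.3)). The closed-loop characteristic equation is s² + (4.3 + 7.6·2.1)s + 7.6·39.8 = 0.
That is s² + 20.26s + 302.5 = 0, so ω_n = 17.39 rad/s and ζ = 20.26/(2·17.39) = 0.5825.

ζ = 0.582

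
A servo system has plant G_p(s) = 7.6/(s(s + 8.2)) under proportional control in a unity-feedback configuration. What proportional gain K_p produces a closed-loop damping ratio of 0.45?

K_p = 10.9

Closed-loop characteristic equation: s² + 8.2s + K_p·7.6 = 0.
So ω_n = √(7.6K_p) and 2ζω_n = 8.2, giving ζ = 8.2/(2√(7.6K_p)).
Setting ζ = 0.45: √(7.6K_p) = 8.2/(2·0.45) = 9.111, so K_p = 83.01/7.6 = 10.9.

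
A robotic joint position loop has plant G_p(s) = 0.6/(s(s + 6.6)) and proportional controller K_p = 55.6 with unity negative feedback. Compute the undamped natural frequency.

ω_n = 5.78 rad/s

The closed-loop denominator is s(s+6.6) + 55.6·0.6 = s² + 6.6s + 33.36.
Matching s² + 2ζω_n s + ω_n²: ω_n = √33.36 = 5.776 rad/s and 2ζω_n = 6.6, so ζ = 6.6/(2·5.776) = 0.571.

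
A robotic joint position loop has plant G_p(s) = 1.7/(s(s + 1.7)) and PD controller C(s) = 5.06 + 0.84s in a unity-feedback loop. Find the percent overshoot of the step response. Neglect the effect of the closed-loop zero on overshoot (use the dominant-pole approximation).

13.8%

Forward path: (5.06 + 0.84s)·1.7/(s(s+1.7)). The closed-loop characteristic equation is s² + (1.7 + 1.7·0.84)s + 1.7·5.06 = 0.
That is s² + 3.128s + 8.602 = 0, so ω_n = 2.933 rad/s and ζ = 3.128/(2·2.933) = 0.5333.
%OS = 100·exp(−πζ/√(1−ζ²)) = 13.8%.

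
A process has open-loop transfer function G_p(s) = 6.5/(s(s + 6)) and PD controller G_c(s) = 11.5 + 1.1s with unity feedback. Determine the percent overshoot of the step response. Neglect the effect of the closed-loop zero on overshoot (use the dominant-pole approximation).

2.52%

Forward path: (11.5 + 1.1s)·6.5/(s(s+6)). The closed-loop characteristic equation is s² + (6 + 6.5·1.1)s + 6.5·11.5 = 0.
That is s² + 13.15s + 74.75 = 0, so ω_n = 8.646 rad/s and ζ = 13.15/(2·8.646) = 0.7605.
%OS = 100·exp(−πζ/√(1−ζ²)) = 2.52%.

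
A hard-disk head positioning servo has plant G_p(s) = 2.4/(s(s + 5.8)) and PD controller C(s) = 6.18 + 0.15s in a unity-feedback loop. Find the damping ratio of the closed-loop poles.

Forward path: (6.18 + 0.15s)·2.4/(s(s+5.8)). The closed-loop characteristic equation is s² + (5.8 + 2.4·0.15)s + 2.4·6.18 = 0.
That is s² + 6.16s + 14.83 = 0, so ω_n = 3.851 rad/s and ζ = 6.16/(2·3.851) = 0.7997.

ζ = 0.8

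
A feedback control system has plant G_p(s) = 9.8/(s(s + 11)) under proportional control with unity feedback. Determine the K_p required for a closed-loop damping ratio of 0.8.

K_p = 4.82

Closed-loop characteristic equation: s² + 11s + K_p·9.8 = 0.
So ω_n = √(9.8K_p) and 2ζω_n = 11, giving ζ = 11/(2√(9.8K_p)).
Setting ζ = 0.8: √(9.8K_p) = 11/(2·0.8) = 6.875, so K_p = 47.27/9.8 = 4.82.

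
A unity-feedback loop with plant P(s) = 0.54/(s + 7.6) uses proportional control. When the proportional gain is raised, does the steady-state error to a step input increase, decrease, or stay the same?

decrease

e_ss = 1/(1 + K_p·P(0)); a larger K_p raises the denominator, so e_ss decreases.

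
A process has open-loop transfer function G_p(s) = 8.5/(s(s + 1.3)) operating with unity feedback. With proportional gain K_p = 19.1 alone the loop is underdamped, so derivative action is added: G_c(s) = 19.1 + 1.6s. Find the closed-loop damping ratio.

Forward path: (19.1 + 1.6s)·8.5/(s(s+1.3)). The closed-loop characteristic equation is s² + (1.3 + 8.5·1.6)s + 8.5·19.1 = 0.
That is s² + 14.9s + 162.4 = 0, so ω_n = 12.74 rad/s and ζ = 14.9/(2·12.74) = 0.5847.

ζ = 0.585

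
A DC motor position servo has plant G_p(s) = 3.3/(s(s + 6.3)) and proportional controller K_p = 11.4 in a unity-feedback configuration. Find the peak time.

Closed-loop characteristic equation: s² + 6.3s + 37.62 = 0, so ω_n = 6.134 rad/s and ζ = 6.3/(2·6.134) = 0.5136.
Damped frequency ω_d = ω_n√(1−ζ²) = 5.263 rad/s, so peak time T_p = π/ω_d = 0.597 s.

T_p = 0.597 s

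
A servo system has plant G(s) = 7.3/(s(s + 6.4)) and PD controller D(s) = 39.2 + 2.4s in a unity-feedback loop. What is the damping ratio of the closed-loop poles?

ζ = 0.707

Forward path: (39.2 + 2.4s)·7.3/(s(s+6.4)). The closed-loop characteristic equation is s² + (6.4 + 7.3·2.4)s + 7.3·39.2 = 0.
That is s² + 23.92s + 286.2 = 0, so ω_n = 16.92 rad/s and ζ = 23.92/(2·16.92) = 0.707.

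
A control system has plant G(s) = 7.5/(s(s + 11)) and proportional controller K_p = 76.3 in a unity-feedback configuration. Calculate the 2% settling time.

The closed-loop denominator s² + 11s + 572.2 gives ω_n = √572.2 = 23.92 and ζ = 11/(2ω_n) = 0.2299.
2% settling time T_s ≈ 4/(ζω_n) = 4/5.5 = 0.727 s.

T_s ≈ 0.727 s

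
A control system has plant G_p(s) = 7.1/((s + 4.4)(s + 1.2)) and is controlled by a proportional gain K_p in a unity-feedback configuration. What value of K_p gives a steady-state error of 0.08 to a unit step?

The loop is type 0, so e_ss(step) = 1/(1 + K_pos) with K_pos = K_p·G_p(0).
G_p(0) = 1.345. Require 1/(1 + K_p·1.345) = 0.08, so 1 + 1.345·K_p = 12.5.
K_p = (12.5 − 1)/1.345 = 8.55.

K_p = 8.55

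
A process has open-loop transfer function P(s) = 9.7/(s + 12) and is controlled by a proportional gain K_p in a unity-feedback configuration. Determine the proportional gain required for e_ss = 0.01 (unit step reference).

The loop is type 0, so e_ss(step) = 1/(1 + K_pos) with K_pos = K_p·P(0).
P(0) = 0.8083. Require 1/(1 + K_p·0.8083) = 0.01, so 1 + 0.8083·K_p = 100.
K_p = (100 − 1)/0.8083 = 122.

K_p = 122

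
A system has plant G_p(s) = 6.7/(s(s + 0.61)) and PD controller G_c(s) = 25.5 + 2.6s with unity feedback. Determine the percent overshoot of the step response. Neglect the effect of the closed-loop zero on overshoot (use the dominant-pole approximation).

Forward path: (25.5 + 2.6s)·6.7/(s(s+0.61)). The closed-loop characteristic equation is s² + (0.61 + 6.7·2.6)s + 6.7·25.5 = 0.
That is s² + 18.03s + 170.8 = 0, so ω_n = 13.07 rad/s and ζ = 18.03/(2·13.07) = 0.6897.
%OS = 100·exp(−πζ/√(1−ζ²)) = 5.02%.

5.02%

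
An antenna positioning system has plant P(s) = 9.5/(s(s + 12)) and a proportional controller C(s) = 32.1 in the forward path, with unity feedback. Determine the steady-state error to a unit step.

The open loop C(s)P(s) has a pole at the origin (type 1), so the static position error constant is infinite and e_ss = 1/(1+∞) = 0.

0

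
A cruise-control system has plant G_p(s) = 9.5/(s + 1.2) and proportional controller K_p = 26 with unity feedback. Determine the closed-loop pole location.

Closed-loop transfer function: T(s) = K_p·G_p(s)/(1 + K_p·G_p(s)) = 247/(s + 1.2 + 247) = 247/(s + 248.2).
The closed-loop pole is at s = −248.2.

s = -248.2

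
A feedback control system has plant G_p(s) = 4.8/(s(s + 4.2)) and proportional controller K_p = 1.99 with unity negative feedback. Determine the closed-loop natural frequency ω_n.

ω_n = 3.09 rad/s

1 + K_p·G_p(s) = 0 gives s² + 4.2s + 9.552 = 0.
Matching s² + 2ζω_n s + ω_n²: ω_n = √9.552 = 3.091 rad/s and 2ζω_n = 4.2, so ζ = 4.2/(2·3.091) = 0.679.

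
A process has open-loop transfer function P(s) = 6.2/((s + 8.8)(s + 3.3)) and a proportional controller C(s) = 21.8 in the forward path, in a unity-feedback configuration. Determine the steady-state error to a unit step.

The loop is type 0. Static position error constant K_pos = C(0)·P(0) = 21.8·0.2135 = 4.654.
Steady-state error to a unit step: e_ss = 1/(1+K_pos) = 1/5.654 = 0.177.

0.177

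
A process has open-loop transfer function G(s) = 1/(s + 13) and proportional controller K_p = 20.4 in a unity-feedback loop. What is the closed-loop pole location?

s = -33.4

Closed-loop transfer function: T(s) = K_p·G(s)/(1 + K_p·G(s)) = 20.4/(s + 13 + 20.4) = 20.4/(s + 33.4).
The closed-loop pole is at s = −33.4.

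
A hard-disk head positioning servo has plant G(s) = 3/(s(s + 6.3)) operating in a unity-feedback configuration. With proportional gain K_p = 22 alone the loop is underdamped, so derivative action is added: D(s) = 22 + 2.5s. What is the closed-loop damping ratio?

ζ = 0.849

Forward path: (22 + 2.5s)·3/(s(s+6.3)). The closed-loop characteristic equation is s² + (6.3 + 3·2.5)s + 3·22 = 0.
That is s² + 13.8s + 66 = 0, so ω_n = 8.124 rad/s and ζ = 13.8/(2·8.124) = 0.8493.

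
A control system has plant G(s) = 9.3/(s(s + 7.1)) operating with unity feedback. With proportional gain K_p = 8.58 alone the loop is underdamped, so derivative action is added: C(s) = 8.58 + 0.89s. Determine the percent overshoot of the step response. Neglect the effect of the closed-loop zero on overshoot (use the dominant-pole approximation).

Forward path: (8.58 + 0.89s)·9.3/(s(s+7.1)). The closed-loop characteristic equation is s² + (7.1 + 9.3·0.89)s + 9.3·8.58 = 0.
That is s² + 15.38s + 79.79 = 0, so ω_n = 8.933 rad/s and ζ = 15.38/(2·8.933) = 0.8607.
%OS = 100·exp(−πζ/√(1−ζ²)) = 0.494%.

0.494%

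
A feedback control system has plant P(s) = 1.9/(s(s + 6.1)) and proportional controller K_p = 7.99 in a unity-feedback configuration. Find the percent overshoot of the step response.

1.92%

The closed-loop denominator s² + 6.1s + 15.18 gives ω_n = √15.18 = 3.896 and ζ = 6.1/(2ω_n) = 0.7828.
%OS = 100·exp(−πζ/√(1−ζ²)) = 100·exp(−π·0.7828/√0.3872) = 1.92%.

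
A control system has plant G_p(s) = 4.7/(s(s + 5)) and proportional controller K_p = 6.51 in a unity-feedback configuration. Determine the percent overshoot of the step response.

20.4%

Closed-loop characteristic equation: s² + 5s + 30.6 = 0, so ω_n = 5.531 rad/s and ζ = 5/(2·5.531) = 0.452.
%OS = 100·exp(−πζ/√(1−ζ²)) = 100·exp(−π·0.452/√0.7957) = 20.4%.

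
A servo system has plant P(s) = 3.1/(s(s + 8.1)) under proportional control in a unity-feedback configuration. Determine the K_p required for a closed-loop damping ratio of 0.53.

K_p = 18.8

Closed-loop characteristic equation: s² + 8.1s + K_p·3.1 = 0.
So ω_n = √(3.1K_p) and 2ζω_n = 8.1, giving ζ = 8.1/(2√(3.1K_p)).
Setting ζ = 0.53: √(3.1K_p) = 8.1/(2·0.53) = 7.642, so K_p = 58.39/3.1 = 18.8.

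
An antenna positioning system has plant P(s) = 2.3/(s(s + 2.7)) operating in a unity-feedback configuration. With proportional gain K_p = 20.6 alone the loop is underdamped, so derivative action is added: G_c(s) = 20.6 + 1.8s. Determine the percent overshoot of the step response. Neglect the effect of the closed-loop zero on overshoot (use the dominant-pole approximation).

Forward path: (20.6 + 1.8s)·2.3/(s(s+2.7)). The closed-loop characteristic equation is s² + (2.7 + 2.3·1.8)s + 2.3·20.6 = 0.
That is s² + 6.84s + 47.38 = 0, so ω_n = 6.883 rad/s and ζ = 6.84/(2·6.883) = 0.4969.
%OS = 100·exp(−πζ/√(1−ζ²)) = 16.6%.

16.6%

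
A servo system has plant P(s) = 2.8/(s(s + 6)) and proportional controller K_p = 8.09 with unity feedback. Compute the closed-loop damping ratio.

ζ = 0.63

The closed-loop denominator is s(s+6) + 8.09·2.8 = s² + 6s + 22.65.
So ω_n² = 22.65 ⇒ ω_n = 4.759 rad/s, and ζ = 6/(2ω_n) = 0.63.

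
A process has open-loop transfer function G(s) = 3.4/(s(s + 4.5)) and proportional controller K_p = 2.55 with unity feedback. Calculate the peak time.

The closed-loop denominator s² + 4.5s + 8.67 gives ω_n = √8.67 = 2.944 and ζ = 4.5/(2ω_n) = 0.7641.
Damped frequency ω_d = ω_n√(1−ζ²) = 1.899 rad/s, so peak time T_p = π/ω_d = 1.65 s.

T_p = 1.65 s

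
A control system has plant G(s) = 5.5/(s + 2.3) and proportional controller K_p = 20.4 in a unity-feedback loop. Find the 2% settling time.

T_s ≈ 0.0349 s

Closed-loop transfer function: T(s) = K_p·G(s)/(1 + K_p·G(s)) = 112.2/(s + 2.3 + 112.2) = 112.2/(s + 114.5).
Time constant τ = 1/114.5 = 0.008734 s, so the 2% settling time is about 4τ = 0.0349 s.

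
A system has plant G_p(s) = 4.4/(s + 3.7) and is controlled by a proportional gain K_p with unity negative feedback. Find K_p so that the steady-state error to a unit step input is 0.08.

K_p = 9.67

For a type-0 loop with proportional control, e_ss = 1/(1 + K_p·G_p(0)).
G_p(0) = 1.189. Require 1/(1 + K_p·1.189) = 0.08, so 1 + 1.189·K_p = 12.5.
K_p = (12.5 − 1)/1.189 = 9.67.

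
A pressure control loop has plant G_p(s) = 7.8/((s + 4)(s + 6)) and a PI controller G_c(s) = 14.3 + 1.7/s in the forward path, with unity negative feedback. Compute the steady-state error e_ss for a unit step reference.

0

The open loop G_c(s)G_p(s) has a pole at the origin (type 1), so the static position error constant is infinite and e_ss = 1/(1+∞) = 0.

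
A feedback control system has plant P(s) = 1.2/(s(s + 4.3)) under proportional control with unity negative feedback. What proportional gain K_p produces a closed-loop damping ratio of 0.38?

Closed-loop characteristic equation: s² + 4.3s + K_p·1.2 = 0.
So ω_n = √(1.2K_p) and 2ζω_n = 4.3, giving ζ = 4.3/(2√(1.2K_p)).
Setting ζ = 0.38: √(1.2K_p) = 4.3/(2·0.38) = 5.658, so K_p = 32.01/1.2 = 26.7.

K_p = 26.7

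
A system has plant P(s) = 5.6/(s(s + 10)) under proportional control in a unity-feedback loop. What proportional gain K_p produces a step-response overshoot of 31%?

From %OS = 100·exp(−πζ/√(1−ζ²)) = 31%, ζ = −ln(0.31)/√(π²+ln²(0.31)) = 0.3493.
Characteristic equation s² + 10s + 5.6K_p = 0 gives ζ = 10/(2√(5.6K_p)).
Setting ζ = 0.3493: √(5.6K_p) = 10/(2·0.3493) = 14.31, so K_p = 204.9/5.6 = 36.6.

K_p = 36.6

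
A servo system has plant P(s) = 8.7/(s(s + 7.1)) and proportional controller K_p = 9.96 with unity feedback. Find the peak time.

Closed-loop characteristic equation: s² + 7.1s + 86.65 = 0, so ω_n = 9.309 rad/s and ζ = 7.1/(2·9.309) = 0.3814.
Damped frequency ω_d = ω_n√(1−ζ²) = 8.605 rad/s, so peak time T_p = π/ω_d = 0.365 s.

T_p = 0.365 s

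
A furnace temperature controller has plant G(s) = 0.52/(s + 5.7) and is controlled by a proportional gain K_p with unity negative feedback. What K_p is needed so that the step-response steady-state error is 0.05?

K_p = 208

Steady-state error for a unit step on this type-0 loop is 1/(1 + K_p·G(0)).
G(0) = 0.09123. Require 1/(1 + K_p·0.09123) = 0.05, so 1 + 0.09123·K_p = 20.
K_p = (20 − 1)/0.09123 = 208.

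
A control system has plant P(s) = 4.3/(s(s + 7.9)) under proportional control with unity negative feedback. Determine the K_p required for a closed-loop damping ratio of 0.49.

Closed-loop characteristic equation: s² + 7.9s + K_p·4.3 = 0.
So ω_n = √(4.3K_p) and 2ζω_n = 7.9, giving ζ = 7.9/(2√(4.3K_p)).
Setting ζ = 0.49: √(4.3K_p) = 7.9/(2·0.49) = 8.061, so K_p = 64.98/4.3 = 15.1.

K_p = 15.1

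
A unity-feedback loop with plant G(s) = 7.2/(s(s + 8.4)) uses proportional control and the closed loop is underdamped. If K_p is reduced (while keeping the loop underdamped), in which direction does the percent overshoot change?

decrease

ζ = 8.4/(2√(7.2K_p)) rises as K_p falls; higher damping means less overshoot.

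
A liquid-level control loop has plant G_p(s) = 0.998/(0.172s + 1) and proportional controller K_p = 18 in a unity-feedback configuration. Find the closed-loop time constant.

τ = 0.00907 s

Closed loop: T(s) = K_p·G_p/(1+K_p·G_p) = 17.96/(0.172s + 1 + 17.96), with pole at s = −(1 + 17.96)/0.172 = −110.3.
Closed-loop time constant τ = 1/110.3 = 0.00907 s.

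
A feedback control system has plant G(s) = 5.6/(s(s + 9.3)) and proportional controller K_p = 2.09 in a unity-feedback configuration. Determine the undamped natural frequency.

With unity feedback the closed-loop characteristic equation is s² + 9.3s + 2.09·5.6 = s² + 9.3s + 11.7 = 0.
So ω_n² = 11.7 ⇒ ω_n = 3.421 rad/s, and ζ = 9.3/(2ω_n) = 1.36.

ω_n = 3.42 rad/s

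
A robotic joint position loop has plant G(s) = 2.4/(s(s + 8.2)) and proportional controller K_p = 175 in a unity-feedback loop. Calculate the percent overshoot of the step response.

52.7%

Closed-loop characteristic equation: s² + 8.2s + 420 = 0, so ω_n = 20.49 rad/s and ζ = 8.2/(2·20.49) = 0.2001.
%OS = 100·exp(−πζ/√(1−ζ²)) = 100·exp(−π·0.2001/√0.96) = 52.7%.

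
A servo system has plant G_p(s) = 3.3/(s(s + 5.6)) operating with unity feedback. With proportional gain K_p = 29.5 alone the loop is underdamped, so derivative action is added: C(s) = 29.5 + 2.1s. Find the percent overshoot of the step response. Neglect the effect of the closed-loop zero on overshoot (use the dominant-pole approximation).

Forward path: (29.5 + 2.1s)·3.3/(s(s+5.6)). The closed-loop characteristic equation is s² + (5.6 + 3.3·2.1)s + 3.3·29.5 = 0.
That is s² + 12.53s + 97.35 = 0, so ω_n = 9.867 rad/s and ζ = 12.53/(2·9.867) = 0.635.
%OS = 100·exp(−πζ/√(1−ζ²)) = 7.56%.

7.56%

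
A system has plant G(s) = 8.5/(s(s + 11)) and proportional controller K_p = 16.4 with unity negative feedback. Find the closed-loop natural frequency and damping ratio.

ω_n = 11.8 rad/s, ζ = 0.466

The closed-loop denominator is s(s+11) + 16.4·8.5 = s² + 11s + 139.4.
So ω_n² = 139.4 ⇒ ω_n = 11.81 rad/s, and ζ = 11/(2ω_n) = 0.466.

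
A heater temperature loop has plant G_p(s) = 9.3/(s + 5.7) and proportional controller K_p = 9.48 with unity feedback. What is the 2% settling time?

T_s ≈ 0.0426 s

Closed-loop transfer function: T(s) = K_p·G_p(s)/(1 + K_p·G_p(s)) = 88.16/(s + 5.7 + 88.16) = 88.16/(s + 93.86).
Time constant τ = 1/93.86 = 0.01065 s, so the 2% settling time is about 4τ = 0.0426 s.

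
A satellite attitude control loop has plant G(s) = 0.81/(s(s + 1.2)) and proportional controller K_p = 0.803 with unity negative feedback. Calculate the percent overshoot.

3.03%

The closed-loop denominator s² + 1.2s + 0.6504 gives ω_n = √0.6504 = 0.8065 and ζ = 1.2/(2ω_n) = 0.744.
%OS = 100·exp(−πζ/√(1−ζ²)) = 100·exp(−π·0.744/√0.4465) = 3.03%.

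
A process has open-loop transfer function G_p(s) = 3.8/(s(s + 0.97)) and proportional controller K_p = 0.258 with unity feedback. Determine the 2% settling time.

The closed-loop denominator s² + 0.97s + 0.9804 gives ω_n = √0.9804 = 0.9902 and ζ = 0.97/(2ω_n) = 0.4898.
2% settling time T_s ≈ 4/(ζω_n) = 4/0.485 = 8.25 s.

T_s ≈ 8.25 s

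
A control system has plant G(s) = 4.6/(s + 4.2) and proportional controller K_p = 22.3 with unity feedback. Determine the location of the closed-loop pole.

Closed-loop transfer function: T(s) = K_p·G(s)/(1 + K_p·G(s)) = 102.6/(s + 4.2 + 102.6) = 102.6/(s + 106.8).
The closed-loop pole is at s = −106.8.

s = -106.8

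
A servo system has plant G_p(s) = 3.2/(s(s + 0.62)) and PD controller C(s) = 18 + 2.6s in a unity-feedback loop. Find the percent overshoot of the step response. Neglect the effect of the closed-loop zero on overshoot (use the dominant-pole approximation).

Forward path: (18 + 2.6s)·3.2/(s(s+0.62)). The closed-loop characteristic equation is s² + (0.62 + 3.2·2.6)s + 3.2·18 = 0.
That is s² + 8.94s + 57.6 = 0, so ω_n = 7.589 rad/s and ζ = 8.94/(2·7.589) = 0.589.
%OS = 100·exp(−πζ/√(1−ζ²)) = 10.1%.

10.1%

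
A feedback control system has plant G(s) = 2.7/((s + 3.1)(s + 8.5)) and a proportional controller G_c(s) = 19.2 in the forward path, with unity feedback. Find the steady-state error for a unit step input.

0.337

The loop is type 0. Static position error constant K_pos = G_c(0)·G(0) = 19.2·0.1025 = 1.967.
Steady-state error to a unit step: e_ss = 1/(1+K_pos) = 1/2.967 = 0.337.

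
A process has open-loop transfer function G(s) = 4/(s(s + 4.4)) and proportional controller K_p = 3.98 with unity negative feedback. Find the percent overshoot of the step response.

From 1 + K_pG(s) = 0: s² + 4.4s + 15.92 = 0 ⇒ ω_n = 3.99, ζ = 0.5514.
%OS = 100·exp(−πζ/√(1−ζ²)) = 100·exp(−π·0.5514/√0.696) = 12.5%.

12.5%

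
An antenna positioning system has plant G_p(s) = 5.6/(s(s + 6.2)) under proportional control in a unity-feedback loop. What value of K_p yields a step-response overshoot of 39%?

K_p = 20.8

From %OS = 100·exp(−πζ/√(1−ζ²)) = 39%, ζ = −ln(0.39)/√(π²+ln²(0.39)) = 0.2871.
Characteristic equation s² + 6.2s + 5.6K_p = 0 gives ζ = 6.2/(2√(5.6K_p)).
Setting ζ = 0.2871: √(5.6K_p) = 6.2/(2·0.2871) = 10.8, so K_p = 116.6/5.6 = 20.8.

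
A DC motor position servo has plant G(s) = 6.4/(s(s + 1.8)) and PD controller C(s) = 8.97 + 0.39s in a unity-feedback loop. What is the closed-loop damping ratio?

Forward path: (8.97 + 0.39s)·6.4/(s(s+1.8)). The closed-loop characteristic equation is s² + (1.8 + 6.4·0.39)s + 6.4·8.97 = 0.
That is s² + 4.296s + 57.41 = 0, so ω_n = 7.577 rad/s and ζ = 4.296/(2·7.577) = 0.2835.

ζ = 0.283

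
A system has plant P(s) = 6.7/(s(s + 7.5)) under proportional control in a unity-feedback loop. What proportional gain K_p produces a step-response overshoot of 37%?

K_p = 23.1

From %OS = 100·exp(−πζ/√(1−ζ²)) = 37%, ζ = −ln(0.37)/√(π²+ln²(0.37)) = 0.3017.
Characteristic equation s² + 7.5s + 6.7K_p = 0 gives ζ = 7.5/(2√(6.7K_p)).
Setting ζ = 0.3017: √(6.7K_p) = 7.5/(2·0.3017) = 12.43, so K_p = 154.5/6.7 = 23.1.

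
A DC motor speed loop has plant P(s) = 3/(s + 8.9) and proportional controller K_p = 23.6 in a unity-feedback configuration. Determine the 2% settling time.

T_s ≈ 0.0502 s

Closed-loop transfer function: T(s) = K_p·P(s)/(1 + K_p·P(s)) = 70.8/(s + 8.9 + 70.8) = 70.8/(s + 79.7).
Time constant τ = 1/79.7 = 0.01255 s, so the 2% settling time is about 4τ = 0.0502 s.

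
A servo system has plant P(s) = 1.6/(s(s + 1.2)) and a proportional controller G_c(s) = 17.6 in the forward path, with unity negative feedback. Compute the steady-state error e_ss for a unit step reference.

0

The open loop G_c(s)P(s) has a pole at the origin (type 1), so the static position error constant is infinite and e_ss = 1/(1+∞) = 0.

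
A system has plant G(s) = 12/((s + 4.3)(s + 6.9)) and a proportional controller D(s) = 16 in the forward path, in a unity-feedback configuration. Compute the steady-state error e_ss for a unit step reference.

The loop is type 0. Static position error constant K_pos = D(0)·G(0) = 16·0.4044 = 6.471.
Steady-state error to a unit step: e_ss = 1/(1+K_pos) = 1/7.471 = 0.134.

0.134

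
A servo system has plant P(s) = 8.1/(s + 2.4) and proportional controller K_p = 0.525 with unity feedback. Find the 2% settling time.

T_s ≈ 0.601 s

Closed-loop transfer function: T(s) = K_p·P(s)/(1 + K_p·P(s)) = 4.253/(s + 2.4 + 4.253) = 4.253/(s + 6.652).
Time constant τ = 1/6.652 = 0.1503 s, so the 2% settling time is about 4τ = 0.601 s.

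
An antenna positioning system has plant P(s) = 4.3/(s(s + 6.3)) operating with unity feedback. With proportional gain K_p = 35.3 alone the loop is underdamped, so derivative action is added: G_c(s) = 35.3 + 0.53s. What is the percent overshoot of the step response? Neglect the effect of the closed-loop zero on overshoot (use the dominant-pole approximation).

31.1%

Forward path: (35.3 + 0.53s)·4.3/(s(s+6.3)). The closed-loop characteristic equation is s² + (6.3 + 4.3·0.53)s + 4.3·35.3 = 0.
That is s² + 8.579s + 151.8 = 0, so ω_n = 12.32 rad/s and ζ = 8.579/(2·12.32) = 0.3482.
%OS = 100·exp(−πζ/√(1−ζ²)) = 31.1%.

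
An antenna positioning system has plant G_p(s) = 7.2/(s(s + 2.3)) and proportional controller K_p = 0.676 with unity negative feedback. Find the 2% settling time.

The closed-loop denominator s² + 2.3s + 4.867 gives ω_n = √4.867 = 2.206 and ζ = 2.3/(2ω_n) = 0.5213.
2% settling time T_s ≈ 4/(ζω_n) = 4/1.15 = 3.48 s.

T_s ≈ 3.48 s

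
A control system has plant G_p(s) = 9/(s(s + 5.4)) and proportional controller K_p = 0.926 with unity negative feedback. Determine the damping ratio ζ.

ζ = 0.935

The closed-loop denominator is s(s+5.4) + 0.926·9 = s² + 5.4s + 8.334.
Matching s² + 2ζω_n s + ω_n²: ω_n = √8.334 = 2.887 rad/s and 2ζω_n = 5.4, so ζ = 5.4/(2·2.887) = 0.935.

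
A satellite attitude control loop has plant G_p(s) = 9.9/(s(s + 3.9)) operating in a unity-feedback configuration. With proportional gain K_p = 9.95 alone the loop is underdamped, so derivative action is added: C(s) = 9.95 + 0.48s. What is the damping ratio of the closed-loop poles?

ζ = 0.436

Forward path: (9.95 + 0.48s)·9.9/(s(s+3.9)). The closed-loop characteristic equation is s² + (3.9 + 9.9·0.48)s + 9.9·9.95 = 0.
That is s² + 8.652s + 98.5 = 0, so ω_n = 9.925 rad/s and ζ = 8.652/(2·9.925) = 0.4359.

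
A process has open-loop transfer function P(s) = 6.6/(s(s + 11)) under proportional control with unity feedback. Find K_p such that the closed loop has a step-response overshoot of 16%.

K_p = 18.1

From %OS = 100·exp(−πζ/√(1−ζ²)) = 16%, ζ = −ln(0.16)/√(π²+ln²(0.16)) = 0.5039.
Characteristic equation s² + 11s + 6.6K_p = 0 gives ζ = 11/(2√(6.6K_p)).
Setting ζ = 0.5039: √(6.6K_p) = 11/(2·0.5039) = 10.92, so K_p = 119.1/6.6 = 18.1.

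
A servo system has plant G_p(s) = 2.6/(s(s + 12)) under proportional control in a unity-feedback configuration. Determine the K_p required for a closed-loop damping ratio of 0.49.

Closed-loop characteristic equation: s² + 12s + K_p·2.6 = 0.
So ω_n = √(2.6K_p) and 2ζω_n = 12, giving ζ = 12/(2√(2.6K_p)).
Setting ζ = 0.49: √(2.6K_p) = 12/(2·0.49) = 12.24, so K_p = 149.9/2.6 = 57.7.

K_p = 57.7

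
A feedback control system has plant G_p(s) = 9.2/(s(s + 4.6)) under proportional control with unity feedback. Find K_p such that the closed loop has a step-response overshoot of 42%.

From %OS = 100·exp(−πζ/√(1−ζ²)) = 42%, ζ = −ln(0.42)/√(π²+ln²(0.42)) = 0.2662.
Characteristic equation s² + 4.6s + 9.2K_p = 0 gives ζ = 4.6/(2√(9.2K_p)).
Setting ζ = 0.2662: √(9.2K_p) = 4.6/(2·0.2662) = 8.641, so K_p = 74.67/9.2 = 8.12.

K_p = 8.12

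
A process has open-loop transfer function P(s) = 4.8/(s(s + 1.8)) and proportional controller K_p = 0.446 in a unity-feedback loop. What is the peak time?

Closed-loop characteristic equation: s² + 1.8s + 2.141 = 0, so ω_n = 1.463 rad/s and ζ = 1.8/(2·1.463) = 0.6151.
Damped frequency ω_d = ω_n√(1−ζ²) = 1.154 rad/s, so peak time T_p = π/ω_d = 2.72 s.

T_p = 2.72 s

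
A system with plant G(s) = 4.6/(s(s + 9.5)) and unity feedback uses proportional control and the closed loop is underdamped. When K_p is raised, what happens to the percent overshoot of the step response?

increase

Characteristic equation s² + 9.5s + K_p·4.6 = 0: raising K_p raises ω_n while 2ζω_n = 9.5 is fixed, so ζ falls and overshoot grows.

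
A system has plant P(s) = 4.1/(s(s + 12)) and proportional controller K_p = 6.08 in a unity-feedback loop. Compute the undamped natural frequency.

The closed-loop denominator is s(s+12) + 6.08·4.1 = s² + 12s + 24.93.
Matching s² + 2ζω_n s + ω_n²: ω_n = √24.93 = 4.993 rad/s and 2ζω_n = 12, so ζ = 12/(2·4.993) = 1.2.

ω_n = 4.99 rad/s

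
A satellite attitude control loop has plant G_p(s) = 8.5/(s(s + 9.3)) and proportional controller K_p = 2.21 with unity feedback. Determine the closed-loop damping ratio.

With unity feedback the closed-loop characteristic equation is s² + 9.3s + 2.21·8.5 = s² + 9.3s + 18.79 = 0.
So ω_n² = 18.79 ⇒ ω_n = 4.334 rad/s, and ζ = 9.3/(2ω_n) = 1.07.

ζ = 1.07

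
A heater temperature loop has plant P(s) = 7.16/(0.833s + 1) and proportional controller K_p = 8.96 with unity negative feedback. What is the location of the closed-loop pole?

Closed loop: T(s) = K_p·P/(1+K_p·P) = 64.15/(0.833s + 1 + 64.15), with pole at s = −(1 + 64.15)/0.833 = −78.22.

s = -78.22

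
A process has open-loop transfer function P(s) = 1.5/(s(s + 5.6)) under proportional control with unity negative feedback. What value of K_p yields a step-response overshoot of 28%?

K_p = 37.1

From %OS = 100·exp(−πζ/√(1−ζ²)) = 28%, ζ = −ln(0.28)/√(π²+ln²(0.28)) = 0.3755.
Characteristic equation s² + 5.6s + 1.5K_p = 0 gives ζ = 5.6/(2√(1.5K_p)).
Setting ζ = 0.3755: √(1.5K_p) = 5.6/(2·0.3755) = 7.456, so K_p = 55.59/1.5 = 37.1.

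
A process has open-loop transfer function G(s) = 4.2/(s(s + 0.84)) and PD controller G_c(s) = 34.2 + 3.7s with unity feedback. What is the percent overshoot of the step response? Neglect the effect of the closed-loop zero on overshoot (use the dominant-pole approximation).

Forward path: (34.2 + 3.7s)·4.2/(s(s+0.84)). The closed-loop characteristic equation is s² + (0.84 + 4.2·3.7)s + 4.2·34.2 = 0.
That is s² + 16.38s + 143.6 = 0, so ω_n = 11.98 rad/s and ζ = 16.38/(2·11.98) = 0.6834.
%OS = 100·exp(−πζ/√(1−ζ²)) = 5.28%.

5.28%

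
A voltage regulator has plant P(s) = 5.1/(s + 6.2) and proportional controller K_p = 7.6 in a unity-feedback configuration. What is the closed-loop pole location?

Closed-loop transfer function: T(s) = K_p·P(s)/(1 + K_p·P(s)) = 38.76/(s + 6.2 + 38.76) = 38.76/(s + 44.96).
The closed-loop pole is at s = −44.96.

s = -44.96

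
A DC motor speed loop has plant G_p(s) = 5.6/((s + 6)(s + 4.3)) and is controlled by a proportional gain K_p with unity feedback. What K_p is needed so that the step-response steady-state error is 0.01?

Steady-state error for a unit step on this type-0 loop is 1/(1 + K_p·G_p(0)).
G_p(0) = 0.2171. Require 1/(1 + K_p·0.2171) = 0.01, so 1 + 0.2171·K_p = 100.
K_p = (100 − 1)/0.2171 = 456.

K_p = 456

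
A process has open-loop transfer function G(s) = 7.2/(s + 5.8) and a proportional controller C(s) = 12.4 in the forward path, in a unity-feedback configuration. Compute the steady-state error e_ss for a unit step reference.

0.061

The loop is type 0. Static position error constant K_pos = C(0)·G(0) = 12.4·1.241 = 15.39.
Steady-state error to a unit step: e_ss = 1/(1+K_pos) = 1/16.39 = 0.061.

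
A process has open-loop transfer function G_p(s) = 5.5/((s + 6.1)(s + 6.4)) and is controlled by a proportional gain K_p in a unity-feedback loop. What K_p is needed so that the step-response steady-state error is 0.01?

K_p = 703

The loop is type 0, so e_ss(step) = 1/(1 + K_pos) with K_pos = K_p·G_p(0).
G_p(0) = 0.1409. Require 1/(1 + K_p·0.1409) = 0.01, so 1 + 0.1409·K_p = 100.
K_p = (100 − 1)/0.1409 = 703.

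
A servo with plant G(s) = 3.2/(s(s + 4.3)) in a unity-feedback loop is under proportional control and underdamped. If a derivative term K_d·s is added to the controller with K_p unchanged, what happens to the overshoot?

With PD the characteristic equation becomes s² + (a + K·K_d)s + K·K_p = 0; the damping term grows, ζ rises, overshoot falls.

decrease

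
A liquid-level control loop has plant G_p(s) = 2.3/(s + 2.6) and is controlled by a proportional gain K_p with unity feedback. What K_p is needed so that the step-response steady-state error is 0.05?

For a type-0 loop with proportional control, e_ss = 1/(1 + K_p·G_p(0)).
G_p(0) = 0.8846. Require 1/(1 + K_p·0.8846) = 0.05, so 1 + 0.8846·K_p = 20.
K_p = (20 − 1)/0.8846 = 21.5.

K_p = 21.5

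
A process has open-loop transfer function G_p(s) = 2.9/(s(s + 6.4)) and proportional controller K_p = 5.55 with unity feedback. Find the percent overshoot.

1.57%

From 1 + K_pG_p(s) = 0: s² + 6.4s + 16.09 = 0 ⇒ ω_n = 4.012, ζ = 0.7976.
%OS = 100·exp(−πζ/√(1−ζ²)) = 100·exp(−π·0.7976/√0.3638) = 1.57%.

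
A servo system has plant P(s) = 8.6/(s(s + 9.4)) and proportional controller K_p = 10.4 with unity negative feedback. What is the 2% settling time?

Closed-loop characteristic equation: s² + 9.4s + 89.44 = 0, so ω_n = 9.457 rad/s and ζ = 9.4/(2·9.457) = 0.497.
2% settling time T_s ≈ 4/(ζω_n) = 4/4.7 = 0.851 s.

T_s ≈ 0.851 s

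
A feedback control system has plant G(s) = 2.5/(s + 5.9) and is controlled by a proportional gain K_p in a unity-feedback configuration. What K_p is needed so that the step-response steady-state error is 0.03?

K_p = 76.3

The loop is type 0, so e_ss(step) = 1/(1 + K_pos) with K_pos = K_p·G(0).
G(0) = 0.4237. Require 1/(1 + K_p·0.4237) = 0.03, so 1 + 0.4237·K_p = 33.33.
K_p = (33.33 − 1)/0.4237 = 76.3.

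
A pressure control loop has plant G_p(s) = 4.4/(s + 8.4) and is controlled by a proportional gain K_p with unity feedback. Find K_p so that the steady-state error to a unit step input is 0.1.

K_p = 17.2

Steady-state error for a unit step on this type-0 loop is 1/(1 + K_p·G_p(0)).
G_p(0) = 0.5238. Require 1/(1 + K_p·0.5238) = 0.1, so 1 + 0.5238·K_p = 10.
K_p = (10 − 1)/0.5238 = 17.2.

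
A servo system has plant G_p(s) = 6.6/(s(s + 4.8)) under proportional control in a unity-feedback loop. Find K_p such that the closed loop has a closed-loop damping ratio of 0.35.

Closed-loop characteristic equation: s² + 4.8s + K_p·6.6 = 0.
So ω_n = √(6.6K_p) and 2ζω_n = 4.8, giving ζ = 4.8/(2√(6.6K_p)).
Setting ζ = 0.35: √(6.6K_p) = 4.8/(2·0.35) = 6.857, so K_p = 47.02/6.6 = 7.12.

K_p = 7.12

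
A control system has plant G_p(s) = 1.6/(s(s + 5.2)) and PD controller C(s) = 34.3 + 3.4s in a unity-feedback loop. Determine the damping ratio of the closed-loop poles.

Forward path: (34.3 + 3.4s)·1.6/(s(s+5.2)). The closed-loop characteristic equation is s² + (5.2 + 1.6·3.4)s + 1.6·34.3 = 0.
That is s² + 10.64s + 54.88 = 0, so ω_n = 7.408 rad/s and ζ = 10.64/(2·7.408) = 0.7181.

ζ = 0.718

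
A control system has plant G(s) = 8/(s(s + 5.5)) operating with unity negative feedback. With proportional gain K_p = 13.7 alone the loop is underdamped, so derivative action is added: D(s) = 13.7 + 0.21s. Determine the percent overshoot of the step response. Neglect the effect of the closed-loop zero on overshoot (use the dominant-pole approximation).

Forward path: (13.7 + 0.21s)·8/(s(s+5.5)). The closed-loop characteristic equation is s² + (5.5 + 8·0.21)s + 8·13.7 = 0.
That is s² + 7.18s + 109.6 = 0, so ω_n = 10.47 rad/s and ζ = 7.18/(2·10.47) = 0.3429.
%OS = 100·exp(−πζ/√(1−ζ²)) = 31.8%.

31.8%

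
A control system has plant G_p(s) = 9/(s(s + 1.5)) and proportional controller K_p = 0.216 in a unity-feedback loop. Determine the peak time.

Closed-loop characteristic equation: s² + 1.5s + 1.944 = 0, so ω_n = 1.394 rad/s and ζ = 1.5/(2·1.394) = 0.5379.
Damped frequency ω_d = ω_n√(1−ζ²) = 1.175 rad/s, so peak time T_p = π/ω_d = 2.67 s.

T_p = 2.67 s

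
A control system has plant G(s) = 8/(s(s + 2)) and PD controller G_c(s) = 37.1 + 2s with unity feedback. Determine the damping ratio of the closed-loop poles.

ζ = 0.522

Forward path: (37.1 + 2s)·8/(s(s+2)). The closed-loop characteristic equation is s² + (2 + 8·2)s + 8·37.1 = 0.
That is s² + 18s + 296.8 = 0, so ω_n = 17.23 rad/s and ζ = 18/(2·17.23) = 0.5224.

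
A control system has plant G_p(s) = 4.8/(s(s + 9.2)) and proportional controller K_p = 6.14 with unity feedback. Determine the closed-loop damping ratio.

The closed-loop denominator is s(s+9.2) + 6.14·4.8 = s² + 9.2s + 29.47.
Matching s² + 2ζω_n s + ω_n²: ω_n = √29.47 = 5.429 rad/s and 2ζω_n = 9.2, so ζ = 9.2/(2·5.429) = 0.847.

ζ = 0.847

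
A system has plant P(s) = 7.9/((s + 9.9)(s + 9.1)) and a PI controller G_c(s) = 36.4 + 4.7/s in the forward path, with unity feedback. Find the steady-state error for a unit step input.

The open loop G_c(s)P(s) has a pole at the origin (type 1), so the static position error constant is infinite and e_ss = 1/(1+∞) = 0.

0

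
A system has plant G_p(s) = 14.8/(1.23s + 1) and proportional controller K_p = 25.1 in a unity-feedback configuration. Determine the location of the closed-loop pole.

Closed loop: T(s) = K_p·G_p/(1+K_p·G_p) = 371.5/(1.23s + 1 + 371.5), with pole at s = −(1 + 371.5)/1.23 = −302.8.

s = -302.8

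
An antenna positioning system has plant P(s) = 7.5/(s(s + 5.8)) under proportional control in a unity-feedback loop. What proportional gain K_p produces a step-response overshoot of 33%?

From %OS = 100·exp(−πζ/√(1−ζ²)) = 33%, ζ = −ln(0.33)/√(π²+ln²(0.33)) = 0.3328.
Characteristic equation s² + 5.8s + 7.5K_p = 0 gives ζ = 5.8/(2√(7.5K_p)).
Setting ζ = 0.3328: √(7.5K_p) = 5.8/(2·0.3328) = 8.714, so K_p = 75.94/7.5 = 10.1.

K_p = 10.1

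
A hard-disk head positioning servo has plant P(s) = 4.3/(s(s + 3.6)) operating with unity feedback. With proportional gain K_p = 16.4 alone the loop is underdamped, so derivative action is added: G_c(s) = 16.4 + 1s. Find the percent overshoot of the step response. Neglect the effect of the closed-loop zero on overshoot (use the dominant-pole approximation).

Forward path: (16.4 + 1s)·4.3/(s(s+3.6)). The closed-loop characteristic equation is s² + (3.6 + 4.3·1)s + 4.3·16.4 = 0.
That is s² + 7.9s + 70.52 = 0, so ω_n = 8.398 rad/s and ζ = 7.9/(2·8.398) = 0.4704.
%OS = 100·exp(−πζ/√(1−ζ²)) = 18.7%.

18.7%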